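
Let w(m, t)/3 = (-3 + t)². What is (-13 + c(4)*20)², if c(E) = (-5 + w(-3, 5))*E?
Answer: 299209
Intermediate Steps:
w(m, t) = 3*(-3 + t)²
c(E) = 7*E (c(E) = (-5 + 3*(-3 + 5)²)*E = (-5 + 3*2²)*E = (-5 + 3*4)*E = (-5 + 12)*E = 7*E)
(-13 + c(4)*20)² = (-13 + (7*4)*20)² = (-13 + 28*20)² = (-13 + 560)² = 547² = 299209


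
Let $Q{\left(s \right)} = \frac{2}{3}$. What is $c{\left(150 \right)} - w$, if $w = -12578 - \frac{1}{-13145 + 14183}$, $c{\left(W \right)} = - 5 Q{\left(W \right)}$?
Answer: $\frac{4350835}{346} \approx 12575.0$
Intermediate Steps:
$Q{\left(s \right)} = \frac{2}{3}$ ($Q{\left(s \right)} = 2 \cdot \frac{1}{3} = \frac{2}{3}$)
$c{\left(W \right)} = - \frac{10}{3}$ ($c{\left(W \right)} = \left(-5\right) \frac{2}{3} = - \frac{10}{3}$)
$w = - \frac{13055965}{1038}$ ($w = -12578 - \frac{1}{1038} = - \frac{13055965}{1038} \approx -12578.0$)
$c{\left(150 \right)} - w = - \frac{10}{3} - - \frac{13055965}{1038} = - \frac{10}{3} + \frac{13055965}{1038} = \frac{4350835}{346}$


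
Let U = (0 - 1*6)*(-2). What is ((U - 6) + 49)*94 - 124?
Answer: 5046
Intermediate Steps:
U = 12 (U = (0 - 6)*(-2) = -6*(-2) = 12)
((U - 6) + 49)*94 - 124 = ((12 - 6) + 49)*94 - 124 = (6 + 49)*94 - 124 = 55*94 - 124 = 5170 - 124 = 5046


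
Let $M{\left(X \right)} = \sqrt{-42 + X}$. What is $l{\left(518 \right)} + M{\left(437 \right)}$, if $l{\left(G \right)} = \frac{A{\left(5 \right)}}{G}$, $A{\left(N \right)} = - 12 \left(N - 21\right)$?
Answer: $\frac{96}{259} + \sqrt{395} \approx 20.245$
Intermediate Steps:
$A{\left(N \right)} = 252 - 12 N$ ($A{\left(N \right)} = - 12 \left(-21 + N\right) = 252 - 12 N$)
$l{\left(G \right)} = \frac{192}{G}$ ($l{\left(G \right)} = \frac{252 - 60}{G} = \frac{192}{G}$)
$l{\left(518 \right)} + M{\left(437 \right)} = \frac{192}{518} + \sqrt{-42 + 437} = 192 \cdot \frac{1}{518} + \sqrt{395} = \frac{96}{259} + \sqrt{395}$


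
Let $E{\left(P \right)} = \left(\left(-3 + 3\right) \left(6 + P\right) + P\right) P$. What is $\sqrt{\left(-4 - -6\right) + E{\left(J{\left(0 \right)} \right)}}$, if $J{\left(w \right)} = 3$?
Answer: $\sqrt{11} \approx 3.3166$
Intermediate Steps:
$E{\left(P \right)} = P^{2}$ ($E{\left(P \right)} = \left(0 \left(6 + P\right) + P\right) P = \left(0 + P\right) P = P P = P^{2}$)
$\sqrt{\left(-4 - -6\right) + E{\left(J{\left(0 \right)} \right)}} = \sqrt{\left(-4 - -6\right) + 3^{2}} = \sqrt{\left(-4 + 6\right) + 9} = \sqrt{2 + 9} = \sqrt{11}$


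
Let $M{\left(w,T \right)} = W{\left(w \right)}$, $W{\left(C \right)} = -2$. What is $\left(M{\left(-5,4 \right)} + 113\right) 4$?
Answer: $444$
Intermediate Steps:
$M{\left(w,T \right)} = -2$
$\left(M{\left(-5,4 \right)} + 113\right) 4 = \left(-2 + 113\right) 4 = 111 \cdot 4 = 444$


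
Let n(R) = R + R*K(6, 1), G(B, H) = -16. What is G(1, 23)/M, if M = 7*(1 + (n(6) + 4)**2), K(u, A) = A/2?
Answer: -8/595 ≈ -0.013445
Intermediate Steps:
K(u, A) = A/2 (K(u, A) = A*(1/2) = A/2)
n(R) = 3*R/2 (n(R) = R + R*((1/2)*1) = R + R*(1/2) = R + R/2 = 3*R/2)
M = 1190 (M = 7*(1 + ((3/2)*6 + 4)**2) = 7*(1 + (9 + 4)**2) = 7*(1 + 13**2) = 7*(1 + 169) = 7*170 = 1190)
G(1, 23)/M = -16/1190 = -16*1/1190 = -8/595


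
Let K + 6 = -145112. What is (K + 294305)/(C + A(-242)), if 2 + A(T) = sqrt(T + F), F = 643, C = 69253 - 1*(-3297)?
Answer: 10823218476/5263211903 - 149187*sqrt(401)/5263211903 ≈ 2.0558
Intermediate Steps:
K = -145118 (K = -6 - 145112 = -145118)
C = 72550 (C = 69253 + 3297 = 72550)
A(T) = -2 + sqrt(643 + T) (A(T) = -2 + sqrt(T + 643) = -2 + sqrt(643 + T))
(K + 294305)/(C + A(-242)) = (-145118 + 294305)/(72550 + (-2 + sqrt(643 - 242))) = 149187/(72550 + (-2 + sqrt(401))) = 149187/(72548 + sqrt(401))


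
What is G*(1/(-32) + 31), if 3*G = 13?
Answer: 12883/96 ≈ 134.20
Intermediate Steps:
G = 13/3 (G = (1/3)*13 = 13/3 ≈ 4.3333)
G*(1/(-32) + 31) = 13*(1/(-32) + 31)/3 = 13*(-1/32 + 31)/3 = (13/3)*(991/32) = 12883/96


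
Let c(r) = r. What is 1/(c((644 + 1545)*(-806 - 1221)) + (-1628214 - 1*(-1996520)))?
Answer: -1/4068797 ≈ -2.4577e-7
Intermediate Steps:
1/(c((644 + 1545)*(-806 - 1221)) + (-1628214 - 1*(-1996520))) = 1/((644 + 1545)*(-806 - 1221) + (-1628214 - 1*(-1996520))) = 1/(2189*(-2027) + (-1628214 + 1996520)) = 1/(-4437103 + 368306) = 1/(-4068797) = -1/4068797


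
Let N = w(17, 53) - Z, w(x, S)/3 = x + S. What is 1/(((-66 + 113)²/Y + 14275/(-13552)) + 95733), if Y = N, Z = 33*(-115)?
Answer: 54275760/5195954097073 ≈ 1.0446e-5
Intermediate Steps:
Z = -3795
w(x, S) = 3*S + 3*x (w(x, S) = 3*(x + S) = 3*(S + x) = 3*S + 3*x)
N = 4005 (N = (3*53 + 3*17) - 1*(-3795) = (159 + 51) + 3795 = 210 + 3795 = 4005)
Y = 4005
1/(((-66 + 113)²/Y + 14275/(-13552)) + 95733) = 1/(((-66 + 113)²/4005 + 14275/(-13552)) + 95733) = 1/((47²*(1/4005) + 14275*(-1/13552)) + 95733) = 1/((2209*(1/4005) - 14275/13552) + 95733) = 1/((2209/4005 - 14275/13552) + 95733) = 1/(-27235007/54275760 + 95733) = 1/(5195954097073/54275760) = 54275760/5195954097073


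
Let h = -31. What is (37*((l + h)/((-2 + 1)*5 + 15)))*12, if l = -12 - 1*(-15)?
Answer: -6216/5 ≈ -1243.2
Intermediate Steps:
l = 3 (l = -12 + 15 = 3)
(37*((l + h)/((-2 + 1)*5 + 15)))*12 = (37*((3 - 31)/((-2 + 1)*5 + 15)))*12 = (37*(-28/(-1*5 + 15)))*12 = (37*(-28/(-5 + 15)))*12 = (37*(-28/10))*12 = (37*(-28*⅒))*12 = (37*(-14/5))*12 = -518/5*12 = -6216/5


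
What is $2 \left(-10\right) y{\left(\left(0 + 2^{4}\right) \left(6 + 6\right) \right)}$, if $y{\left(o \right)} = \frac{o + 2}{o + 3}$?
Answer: $- \frac{776}{39} \approx -19.897$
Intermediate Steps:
$y{\left(o \right)} = \frac{2 + o}{3 + o}$
$2 \left(-10\right) y{\left(\left(0 + 2^{4}\right) \left(6 + 6\right) \right)} = 2 \left(-10\right) \frac{2 + \left(0 + 2^{4}\right) \left(6 + 6\right)}{3 + \left(0 + 2^{4}\right) \left(6 + 6\right)} = - 20 \frac{2 + \left(0 + 16\right) 12}{3 + \left(0 + 16\right) 12} = - 20 \frac{2 + 16 \cdot 12}{3 + 16 \cdot 12} = - 20 \frac{2 + 192}{3 + 192} = - 20 \cdot \frac{1}{195} \cdot 194 = \left(-20\right) \frac{194}{195} = - \frac{776}{39}$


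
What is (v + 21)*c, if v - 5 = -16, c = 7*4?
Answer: 280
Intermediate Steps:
c = 28
v = -11 (v = 5 - 16 = -11)
(v + 21)*c = (-11 + 21)*28 = 10*28 = 280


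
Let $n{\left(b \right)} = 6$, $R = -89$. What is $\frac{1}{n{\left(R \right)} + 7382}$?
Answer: $\frac{1}{7388} \approx 0.00013535$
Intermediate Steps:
$\frac{1}{n{\left(R \right)} + 7382} = \frac{1}{6 + 7382} = \frac{1}{7388}$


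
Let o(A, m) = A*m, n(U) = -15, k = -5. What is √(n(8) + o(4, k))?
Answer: I*√35 ≈ 5.9161*I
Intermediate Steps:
√(n(8) + o(4, k)) = √(-15 + 4*(-5)) = √(-15 - 20) = √(-35) = I*√35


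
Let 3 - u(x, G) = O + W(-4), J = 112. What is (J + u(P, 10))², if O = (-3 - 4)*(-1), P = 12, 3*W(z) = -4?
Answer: 107584/9 ≈ 11954.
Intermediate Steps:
W(z) = -4/3 (W(z) = (⅓)*(-4) = -4/3)
O = 7 (O = -7*(-1) = 7)
u(x, G) = -8/3 (u(x, G) = 3 - (7 - 4/3) = 3 - 1*17/3 = 3 - 17/3 = -8/3)
(J + u(P, 10))² = (112 - 8/3)² = (328/3)² = 107584/9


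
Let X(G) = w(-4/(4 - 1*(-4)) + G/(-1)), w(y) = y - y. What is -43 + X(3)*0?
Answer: -43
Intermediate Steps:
w(y) = 0
X(G) = 0
-43 + X(3)*0 = -43 + 0*0 = -43 + 0 = -43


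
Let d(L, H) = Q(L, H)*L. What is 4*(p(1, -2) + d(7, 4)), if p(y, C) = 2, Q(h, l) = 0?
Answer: 8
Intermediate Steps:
d(L, H) = 0 (d(L, H) = 0*L = 0)
4*(p(1, -2) + d(7, 4)) = 4*(2 + 0) = 4*2 = 8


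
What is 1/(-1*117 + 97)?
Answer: -1/20 ≈ -0.050000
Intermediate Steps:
1/(-1*117 + 97) = 1/(-117 + 97) = 1/(-20) = -1/20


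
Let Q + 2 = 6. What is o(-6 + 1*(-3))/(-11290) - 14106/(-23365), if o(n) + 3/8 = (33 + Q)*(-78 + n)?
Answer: 375163899/422065360 ≈ 0.88888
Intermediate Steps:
Q = 4 (Q = -2 + 6 = 4)
o(n) = -23091/8 + 37*n (o(n) = -3/8 + (33 + 4)*(-78 + n) = -3/8 + 37*(-78 + n) = -3/8 + (-2886 + 37*n) = -23091/8 + 37*n)
o(-6 + 1*(-3))/(-11290) - 14106/(-23365) = (-23091/8 + 37*(-6 + 1*(-3)))/(-11290) - 14106/(-23365) = (-23091/8 + 37*(-6 - 3))*(-1/11290) - 14106*(-1/23365) = (-23091/8 + 37*(-9))*(-1/11290) + 14106/23365 = (-23091/8 - 333)*(-1/11290) + 14106/23365 = -25755/8*(-1/11290) + 14106/23365 = 5151/18064 + 14106/23365 = 375163899/422065360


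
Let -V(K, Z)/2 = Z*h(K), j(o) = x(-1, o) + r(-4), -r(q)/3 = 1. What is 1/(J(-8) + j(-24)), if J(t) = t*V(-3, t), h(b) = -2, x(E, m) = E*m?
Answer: 1/277 ≈ 0.0036101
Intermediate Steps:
r(q) = -3 (r(q) = -3*1 = -3)
j(o) = -3 - o (j(o) = -o - 3 = -3 - o)
V(K, Z) = 4*Z (V(K, Z) = -2*Z*(-2) = -(-4)*Z = 4*Z)
J(t) = 4*t² (J(t) = t*(4*t) = 4*t²)
1/(J(-8) + j(-24)) = 1/(4*(-8)² + (-3 - 1*(-24))) = 1/(4*64 + (-3 + 24)) = 1/(256 + 21) = 1/277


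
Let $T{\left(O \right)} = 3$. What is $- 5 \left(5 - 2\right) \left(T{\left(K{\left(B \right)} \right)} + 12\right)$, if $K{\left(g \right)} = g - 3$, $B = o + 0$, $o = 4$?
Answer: $-225$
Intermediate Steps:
$B = 4$ ($B = 4 + 0 = 4$)
$K{\left(g \right)} = -3 + g$ ($K{\left(g \right)} = g - 3 = -3 + g$)
$- 5 \left(5 - 2\right) \left(T{\left(K{\left(B \right)} \right)} + 12\right) = - 5 \left(5 - 2\right) \left(3 + 12\right) = \left(-5\right) 3 \cdot 15 = \left(-15\right) 15 = -225$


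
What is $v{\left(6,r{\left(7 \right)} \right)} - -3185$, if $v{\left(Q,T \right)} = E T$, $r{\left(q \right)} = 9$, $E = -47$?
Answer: $2762$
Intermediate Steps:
$v{\left(Q,T \right)} = - 47 T$
$v{\left(6,r{\left(7 \right)} \right)} - -3185 = \left(-47\right) 9 - -3185 = -423 + 3185 = 2762$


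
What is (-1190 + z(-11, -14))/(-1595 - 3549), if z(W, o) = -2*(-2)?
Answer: 593/2572 ≈ 0.23056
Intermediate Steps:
z(W, o) = 4
(-1190 + z(-11, -14))/(-1595 - 3549) = (-1190 + 4)/(-1595 - 3549) = -1186/(-5144) = -1186*(-1/5144) = 593/2572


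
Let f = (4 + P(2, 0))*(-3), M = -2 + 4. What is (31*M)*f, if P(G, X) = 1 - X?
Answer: -930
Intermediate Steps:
M = 2
f = -15 (f = (4 + (1 - 1*0))*(-3) = (4 + (1 + 0))*(-3) = (4 + 1)*(-3) = 5*(-3) = -15)
(31*M)*f = (31*2)*(-15) = 62*(-15) = -930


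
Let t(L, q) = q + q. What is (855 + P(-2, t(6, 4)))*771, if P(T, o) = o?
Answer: 665373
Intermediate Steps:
t(L, q) = 2*q
(855 + P(-2, t(6, 4)))*771 = (855 + 2*4)*771 = (855 + 8)*771 = 863*771 = 665373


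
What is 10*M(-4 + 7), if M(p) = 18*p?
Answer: 540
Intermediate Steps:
10*M(-4 + 7) = 10*(18*(-4 + 7)) = 10*(18*3) = 10*54 = 540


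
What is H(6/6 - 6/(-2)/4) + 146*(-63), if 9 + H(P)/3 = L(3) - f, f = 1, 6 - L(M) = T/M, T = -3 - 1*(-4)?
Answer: -9211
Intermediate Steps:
T = 1 (T = -3 + 4 = 1)
L(M) = 6 - 1/M
H(P) = -13 (H(P) = -27 + 3*((6 - 1/3) - 1*1) = -27 + 3*((6 - 1*1/3) - 1) = -27 + 3*((6 - 1/3) - 1) = -27 + 3*(17/3 - 1) = -27 + 3*(14/3) = -27 + 14 = -13)
H(6/6 - 6/(-2)/4) + 146*(-63) = -13 + 146*(-63) = -13 - 9198 = -9211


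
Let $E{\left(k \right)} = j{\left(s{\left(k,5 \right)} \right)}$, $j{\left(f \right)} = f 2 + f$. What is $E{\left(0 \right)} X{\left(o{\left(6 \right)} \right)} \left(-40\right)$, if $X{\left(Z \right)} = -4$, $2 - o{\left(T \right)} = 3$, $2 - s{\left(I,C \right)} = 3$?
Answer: $-480$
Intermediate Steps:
$s{\left(I,C \right)} = -1$ ($s{\left(I,C \right)} = 2 - 3 = -1$)
$j{\left(f \right)} = 3 f$ ($j{\left(f \right)} = 2 f + f = 3 f$)
$o{\left(T \right)} = -1$ ($o{\left(T \right)} = 2 - 3 = -1$)
$E{\left(k \right)} = -3$ ($E{\left(k \right)} = 3 \left(-1\right) = -3$)
$E{\left(0 \right)} X{\left(o{\left(6 \right)} \right)} \left(-40\right) = \left(-3\right) \left(-4\right) \left(-40\right) = 12 \left(-40\right) = -480$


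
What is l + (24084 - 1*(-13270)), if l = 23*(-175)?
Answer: 33329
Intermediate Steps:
l = -4025
l + (24084 - 1*(-13270)) = -4025 + (24084 - 1*(-13270)) = -4025 + (24084 + 13270) = -4025 + 37354 = 33329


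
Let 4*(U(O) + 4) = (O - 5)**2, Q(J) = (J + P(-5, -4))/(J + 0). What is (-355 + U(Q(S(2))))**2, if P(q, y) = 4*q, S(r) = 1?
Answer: 46225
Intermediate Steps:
Q(J) = (-20 + J)/J (Q(J) = (J + 4*(-5))/(J + 0) = (J - 20)/J = (-20 + J)/J)
U(O) = -4 + (-5 + O)**2/4 (U(O) = -4 + (O - 5)**2/4 = -4 + (-5 + O)**2/4)
(-355 + U(Q(S(2))))**2 = (-355 + (-4 + (-5 + (-20 + 1)/1)**2/4))**2 = (-355 + (-4 + (-5 + 1*(-19))**2/4))**2 = (-355 + (-4 + (-5 - 19)**2/4))**2 = (-355 + (-4 + (1/4)*(-24)**2))**2 = (-355 + (-4 + (1/4)*576))**2 = (-355 + (-4 + 144))**2 = (-355 + 140)**2 = (-215)**2 = 46225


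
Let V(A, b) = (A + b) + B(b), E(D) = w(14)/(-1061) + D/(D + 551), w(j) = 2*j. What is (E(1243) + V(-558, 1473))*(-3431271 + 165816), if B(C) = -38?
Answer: -1818401498793365/634478 ≈ -2.8660e+9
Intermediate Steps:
E(D) = -28/1061 + D/(551 + D) (E(D) = (2*14)/(-1061) + D/(D + 551) = 28*(-1/1061) + D/(551 + D) = -28/1061 + D/(551 + D))
V(A, b) = -38 + A + b (V(A, b) = (A + b) - 38 = -38 + A + b)
(E(1243) + V(-558, 1473))*(-3431271 + 165816) = ((-15428 + 1033*1243)/(1061*(551 + 1243)) + (-38 - 558 + 1473))*(-3431271 + 165816) = ((1/1061)*(-15428 + 1284019)/1794 + 877)*(-3265455) = ((1/1061)*(1/1794)*1268591 + 877)*(-3265455) = (1268591/1903434 + 877)*(-3265455) = (1670580209/1903434)*(-3265455) = -1818401498793365/634478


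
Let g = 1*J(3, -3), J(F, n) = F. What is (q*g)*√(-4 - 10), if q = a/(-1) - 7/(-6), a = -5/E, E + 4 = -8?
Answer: 9*I*√14/4 ≈ 8.4187*I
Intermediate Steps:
E = -12 (E = -4 - 8 = -12)
a = 5/12 (a = -5/(-12) = -5*(-1/12) = 5/12 ≈ 0.41667)
g = 3 (g = 1*3 = 3)
q = ¾ (q = (5/12)/(-1) - 7/(-6) = (5/12)*(-1) - 7*(-⅙) = -5/12 + 7/6 = ¾ ≈ 0.75000)
(q*g)*√(-4 - 10) = ((¾)*3)*√(-4 - 10) = 9*√(-14)/4 = 9*(I*√14)/4 = 9*I*√14/4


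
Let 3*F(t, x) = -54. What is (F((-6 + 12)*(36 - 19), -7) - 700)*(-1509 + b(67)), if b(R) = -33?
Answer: 1107156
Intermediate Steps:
F(t, x) = -18 (F(t, x) = (⅓)*(-54) = -18)
(F((-6 + 12)*(36 - 19), -7) - 700)*(-1509 + b(67)) = (-18 - 700)*(-1509 - 33) = -718*(-1542) = 1107156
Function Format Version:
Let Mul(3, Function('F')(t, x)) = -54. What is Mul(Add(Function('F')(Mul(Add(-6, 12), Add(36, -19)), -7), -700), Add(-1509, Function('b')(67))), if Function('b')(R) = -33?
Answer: 1107156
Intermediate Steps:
Function('F')(t, x) = -18 (Function('F')(t, x) = Mul(Rational(1, 3), -54) = -18)
Mul(Add(Function('F')(Mul(Add(-6, 12), Add(36, -19)), -7), -700), Add(-1509, Function('b')(67))) = Mul(Add(-18, -700), Add(-1509, -33)) = Mul(-718, -1542) = 1107156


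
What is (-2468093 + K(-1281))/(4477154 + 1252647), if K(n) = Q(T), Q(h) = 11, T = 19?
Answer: -2468082/5729801 ≈ -0.43074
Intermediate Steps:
K(n) = 11
(-2468093 + K(-1281))/(4477154 + 1252647) = (-2468093 + 11)/(4477154 + 1252647) = -2468082/5729801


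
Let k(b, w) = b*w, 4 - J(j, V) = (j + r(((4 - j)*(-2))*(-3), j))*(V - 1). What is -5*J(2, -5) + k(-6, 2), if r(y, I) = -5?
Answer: 58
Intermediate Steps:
J(j, V) = 4 - (-1 + V)*(-5 + j) (J(j, V) = 4 - (j - 5)*(V - 1) = 4 - (-5 + j)*(-1 + V) = 4 - (-1 + V)*(-5 + j))
-5*J(2, -5) + k(-6, 2) = -5*(-1 + 2 + 5*(-5) - 1*(-5)*2) - 6*2 = -5*(-1 + 2 - 25 + 10) - 12 = -5*(-14) - 12 = 70 - 12 = 58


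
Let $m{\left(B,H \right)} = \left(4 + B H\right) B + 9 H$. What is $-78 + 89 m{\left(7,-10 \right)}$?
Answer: $-49206$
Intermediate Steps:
$m{\left(B,H \right)} = 9 H + B \left(4 + B H\right)$ ($m{\left(B,H \right)} = B \left(4 + B H\right) + 9 H = 9 H + B \left(4 + B H\right)$)
$-78 + 89 m{\left(7,-10 \right)} = -78 + 89 \left(4 \cdot 7 + 9 \left(-10\right) - 10 \cdot 7^{2}\right) = -78 + 89 \left(28 - 90 - 490\right) = -78 + 89 \left(-552\right) = -78 - 49128 = -49206$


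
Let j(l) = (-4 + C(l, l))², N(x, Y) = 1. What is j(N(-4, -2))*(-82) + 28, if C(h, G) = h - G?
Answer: -1284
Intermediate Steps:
j(l) = 16 (j(l) = (-4 + (l - l))² = (-4 + 0)² = (-4)² = 16)
j(N(-4, -2))*(-82) + 28 = 16*(-82) + 28 = -1312 + 28 = -1284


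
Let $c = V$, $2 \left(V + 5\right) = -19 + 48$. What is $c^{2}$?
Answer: $\frac{361}{4} \approx 90.25$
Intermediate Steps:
$V = \frac{19}{2}$ ($V = -5 + \frac{-19 + 48}{2} = -5 + \frac{1}{2} \cdot 29 = -5 + \frac{29}{2} = \frac{19}{2} \approx 9.5$)
$c = \frac{19}{2} \approx 9.5$
$c^{2} = \left(\frac{19}{2}\right)^{2} = \frac{361}{4}$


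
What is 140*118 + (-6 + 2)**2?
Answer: 16536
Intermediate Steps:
140*118 + (-6 + 2)**2 = 16520 + (-4)**2 = 16520 + 16 = 16536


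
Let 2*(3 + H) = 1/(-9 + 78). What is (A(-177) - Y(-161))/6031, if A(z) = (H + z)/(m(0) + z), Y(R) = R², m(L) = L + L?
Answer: -10730873/2496834 ≈ -4.2978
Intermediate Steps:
H = -413/138 (H = -3 + 1/(2*(-9 + 78)) = -3 + (½)/69 = -3 + (½)*(1/69) = -3 + 1/138 = -413/138 ≈ -2.9928)
m(L) = 2*L
A(z) = (-413/138 + z)/z (A(z) = (-413/138 + z)/(2*0 + z) = (-413/138 + z)/(0 + z) = (-413/138 + z)/z)
(A(-177) - Y(-161))/6031 = ((-413/138 - 177)/(-177) - 1*(-161)²)/6031 = (-1/177*(-24839/138) - 1*25921)*(1/6031) = (421/414 - 25921)*(1/6031) = -10730873/414*1/6031 = -10730873/2496834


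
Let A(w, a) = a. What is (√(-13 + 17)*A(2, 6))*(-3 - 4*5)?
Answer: -276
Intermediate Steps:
(√(-13 + 17)*A(2, 6))*(-3 - 4*5) = (√(-13 + 17)*6)*(-3 - 4*5) = (√4*6)*(-3 - 20) = (2*6)*(-23) = 12*(-23) = -276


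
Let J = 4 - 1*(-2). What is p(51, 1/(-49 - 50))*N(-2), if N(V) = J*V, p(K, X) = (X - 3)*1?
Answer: 1192/33 ≈ 36.121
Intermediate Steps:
J = 6 (J = 4 + 2 = 6)
p(K, X) = -3 + X (p(K, X) = (-3 + X)*1 = -3 + X)
N(V) = 6*V
p(51, 1/(-49 - 50))*N(-2) = (-3 + 1/(-49 - 50))*(6*(-2)) = (-3 + 1/(-99))*(-12) = (-3 - 1/99)*(-12) = -298/99*(-12) = 1192/33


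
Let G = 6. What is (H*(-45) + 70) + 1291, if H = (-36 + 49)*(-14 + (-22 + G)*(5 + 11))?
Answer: 159311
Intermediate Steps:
H = -3510 (H = (-36 + 49)*(-14 + (-22 + 6)*(5 + 11)) = 13*(-14 - 16*16) = 13*(-14 - 256) = 13*(-270) = -3510)
(H*(-45) + 70) + 1291 = (-3510*(-45) + 70) + 1291 = (157950 + 70) + 1291 = 158020 + 1291 = 159311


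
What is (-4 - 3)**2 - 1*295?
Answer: -246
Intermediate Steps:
(-4 - 3)**2 - 1*295 = (-7)**2 - 295 = 49 - 295 = -246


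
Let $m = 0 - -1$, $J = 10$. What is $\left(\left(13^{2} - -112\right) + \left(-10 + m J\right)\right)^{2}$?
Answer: $78961$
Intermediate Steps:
$m = 1$ ($m = 0 + 1 = 1$)
$\left(\left(13^{2} - -112\right) + \left(-10 + m J\right)\right)^{2} = \left(\left(13^{2} - -112\right) + \left(-10 + 1 \cdot 10\right)\right)^{2} = \left(\left(169 + 112\right) + \left(-10 + 10\right)\right)^{2} = \left(281 + 0\right)^{2} = 281^{2} = 78961$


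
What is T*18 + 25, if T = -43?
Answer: -749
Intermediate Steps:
T*18 + 25 = -43*18 + 25 = -774 + 25 = -749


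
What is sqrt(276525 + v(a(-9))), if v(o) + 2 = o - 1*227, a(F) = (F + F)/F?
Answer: sqrt(276298) ≈ 525.64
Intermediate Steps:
a(F) = 2 (a(F) = (2*F)/F = 2)
v(o) = -229 + o (v(o) = -2 + (o - 1*227) = -2 + (o - 227) = -2 + (-227 + o) = -229 + o)
sqrt(276525 + v(a(-9))) = sqrt(276525 + (-229 + 2)) = sqrt(276525 - 227) = sqrt(276298)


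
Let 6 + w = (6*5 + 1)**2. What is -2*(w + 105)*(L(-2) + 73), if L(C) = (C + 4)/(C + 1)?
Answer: -150520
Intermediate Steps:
L(C) = (4 + C)/(1 + C)
w = 955 (w = -6 + (6*5 + 1)**2 = -6 + (30 + 1)**2 = -6 + 31**2 = -6 + 961 = 955)
-2*(w + 105)*(L(-2) + 73) = -2*(955 + 105)*((4 - 2)/(1 - 2) + 73) = -2120*(2/(-1) + 73) = -2120*(-1*2 + 73) = -2120*(-2 + 73) = -2120*71 = -2*75260 = -150520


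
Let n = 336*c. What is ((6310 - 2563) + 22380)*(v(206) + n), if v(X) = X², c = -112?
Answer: 125514108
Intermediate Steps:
n = -37632 (n = 336*(-112) = -37632)
((6310 - 2563) + 22380)*(v(206) + n) = ((6310 - 2563) + 22380)*(206² - 37632) = (3747 + 22380)*(42436 - 37632) = 26127*4804 = 125514108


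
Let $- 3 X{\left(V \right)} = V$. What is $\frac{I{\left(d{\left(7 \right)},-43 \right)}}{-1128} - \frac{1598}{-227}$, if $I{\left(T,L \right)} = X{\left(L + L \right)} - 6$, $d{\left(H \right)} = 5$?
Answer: $\frac{1348049}{192042} \approx 7.0196$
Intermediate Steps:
$X{\left(V \right)} = - \frac{V}{3}$
$I{\left(T,L \right)} = -6 - \frac{2 L}{3}$ ($I{\left(T,L \right)} = - \frac{L + L}{3} - 6 = - \frac{2 L}{3} - 6 = -6 - \frac{2 L}{3}$)
$\frac{I{\left(d{\left(7 \right)},-43 \right)}}{-1128} - \frac{1598}{-227} = \frac{-6 - - \frac{86}{3}}{-1128} - \frac{1598}{-227} = \left(-6 + \frac{86}{3}\right) \left(- \frac{1}{1128}\right) - - \frac{1598}{227} = \frac{68}{3} \left(- \frac{1}{1128}\right) + \frac{1598}{227} = - \frac{17}{846} + \frac{1598}{227} = \frac{1348049}{192042}$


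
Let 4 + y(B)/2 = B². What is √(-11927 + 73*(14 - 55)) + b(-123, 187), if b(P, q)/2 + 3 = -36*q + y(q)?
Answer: 126390 + 2*I*√3730 ≈ 1.2639e+5 + 122.15*I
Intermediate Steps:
y(B) = -8 + 2*B²
b(P, q) = -22 - 72*q + 4*q² (b(P, q) = -6 + 2*(-36*q + (-8 + 2*q²)) = -6 + 2*(-8 - 36*q + 2*q²) = -6 + (-16 - 72*q + 4*q²) = -22 - 72*q + 4*q²)
√(-11927 + 73*(14 - 55)) + b(-123, 187) = √(-11927 + 73*(14 - 55)) + (-22 - 72*187 + 4*187²) = √(-11927 + 73*(-41)) + (-22 - 13464 + 4*34969) = √(-11927 - 2993) + (-22 - 13464 + 139876) = √(-14920) + 126390 = 2*I*√3730 + 126390 = 126390 + 2*I*√3730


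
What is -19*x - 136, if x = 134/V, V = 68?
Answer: -5897/34 ≈ -173.44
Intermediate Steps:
x = 67/34 (x = 134/68 = 134*(1/68) = 67/34 ≈ 1.9706)
-19*x - 136 = -19*67/34 - 136 = -1273/34 - 136 = -5897/34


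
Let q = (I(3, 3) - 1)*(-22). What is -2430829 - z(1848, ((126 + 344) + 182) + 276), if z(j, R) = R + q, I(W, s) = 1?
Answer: -2431757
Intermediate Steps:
q = 0 (q = (1 - 1)*(-22) = 0*(-22) = 0)
z(j, R) = R (z(j, R) = R + 0 = R)
-2430829 - z(1848, ((126 + 344) + 182) + 276) = -2430829 - (((126 + 344) + 182) + 276) = -2430829 - ((470 + 182) + 276) = -2430829 - (652 + 276) = -2430829 - 1*928 = -2430829 - 928 = -2431757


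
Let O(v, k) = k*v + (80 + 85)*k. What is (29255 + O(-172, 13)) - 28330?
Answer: 834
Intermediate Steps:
O(v, k) = 165*k + k*v (O(v, k) = k*v + 165*k = 165*k + k*v)
(29255 + O(-172, 13)) - 28330 = (29255 + 13*(165 - 172)) - 28330 = (29255 + 13*(-7)) - 28330 = (29255 - 91) - 28330 = 29164 - 28330 = 834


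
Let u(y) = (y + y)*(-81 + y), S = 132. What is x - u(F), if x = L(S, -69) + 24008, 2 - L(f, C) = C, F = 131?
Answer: 10979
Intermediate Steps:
L(f, C) = 2 - C
u(y) = 2*y*(-81 + y) (u(y) = (2*y)*(-81 + y) = 2*y*(-81 + y))
x = 24079 (x = (2 - 1*(-69)) + 24008 = (2 + 69) + 24008 = 71 + 24008 = 24079)
x - u(F) = 24079 - 2*131*(-81 + 131) = 24079 - 2*131*50 = 24079 - 1*13100 = 24079 - 13100 = 10979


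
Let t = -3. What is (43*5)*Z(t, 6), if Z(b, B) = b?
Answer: -645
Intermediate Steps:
(43*5)*Z(t, 6) = (43*5)*(-3) = 215*(-3) = -645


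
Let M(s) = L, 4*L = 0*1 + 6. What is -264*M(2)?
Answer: -396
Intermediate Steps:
L = 3/2 (L = (0*1 + 6)/4 = (0 + 6)/4 = (¼)*6 = 3/2 ≈ 1.5000)
M(s) = 3/2
-264*M(2) = -264*3/2 = -396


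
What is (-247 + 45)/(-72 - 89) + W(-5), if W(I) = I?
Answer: -603/161 ≈ -3.7453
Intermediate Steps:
(-247 + 45)/(-72 - 89) + W(-5) = (-247 + 45)/(-72 - 89) - 5 = -202/(-161) - 5 = -202*(-1/161) - 5 = 202/161 - 5 = -603/161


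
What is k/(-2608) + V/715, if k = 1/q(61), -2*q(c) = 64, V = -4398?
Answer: -367038773/59671040 ≈ -6.1510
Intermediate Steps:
q(c) = -32 (q(c) = -½*64 = -32)
k = -1/32 (k = 1/(-32) = -1/32 ≈ -0.031250)
k/(-2608) + V/715 = -1/32/(-2608) - 4398/715 = -1/32*(-1/2608) - 4398*1/715 = 1/83456 - 4398/715 = -367038773/59671040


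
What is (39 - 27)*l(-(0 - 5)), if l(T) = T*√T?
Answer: 60*√5 ≈ 134.16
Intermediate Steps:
l(T) = T^(3/2)
(39 - 27)*l(-(0 - 5)) = (39 - 27)*(-(0 - 5))^(3/2) = 12*(-1*(-5))^(3/2) = 12*5^(3/2) = 12*(5*√5) = 60*√5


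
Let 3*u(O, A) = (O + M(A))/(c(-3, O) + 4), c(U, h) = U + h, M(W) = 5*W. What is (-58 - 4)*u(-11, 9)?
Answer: 1054/15 ≈ 70.267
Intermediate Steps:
u(O, A) = (O + 5*A)/(3*(1 + O)) (u(O, A) = ((O + 5*A)/((-3 + O) + 4))/3 = ((O + 5*A)/(1 + O))/3 = (O + 5*A)/(3*(1 + O)))
(-58 - 4)*u(-11, 9) = (-58 - 4)*((-11 + 5*9)/(3*(1 - 11))) = -62*(-11 + 45)/(3*(-10)) = -62*(-1)*34/(3*10) = -62*(-17/15) = 1054/15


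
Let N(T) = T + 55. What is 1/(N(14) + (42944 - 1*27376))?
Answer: 1/15637 ≈ 6.3951e-5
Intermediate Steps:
N(T) = 55 + T
1/(N(14) + (42944 - 1*27376)) = 1/((55 + 14) + (42944 - 1*27376)) = 1/(69 + (42944 - 27376)) = 1/(69 + 15568) = 1/15637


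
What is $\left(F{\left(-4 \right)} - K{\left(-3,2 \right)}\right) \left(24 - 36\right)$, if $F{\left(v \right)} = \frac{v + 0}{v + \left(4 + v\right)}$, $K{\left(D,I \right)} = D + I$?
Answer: $-24$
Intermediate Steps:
$F{\left(v \right)} = \frac{v}{4 + 2 v}$
$\left(F{\left(-4 \right)} - K{\left(-3,2 \right)}\right) \left(24 - 36\right) = \left(\frac{1}{2} \left(-4\right) \frac{1}{2 - 4} - \left(-3 + 2\right)\right) \left(24 - 36\right) = \left(\frac{1}{2} \left(-4\right) \frac{1}{-2} - -1\right) \left(-12\right) = \left(\frac{1}{2} \left(-4\right) \left(- \frac{1}{2}\right) + 1\right) \left(-12\right) = \left(1 + 1\right) \left(-12\right) = 2 \left(-12\right) = -24$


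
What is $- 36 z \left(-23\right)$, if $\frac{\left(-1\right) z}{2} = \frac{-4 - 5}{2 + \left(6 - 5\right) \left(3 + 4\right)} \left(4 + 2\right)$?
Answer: $9936$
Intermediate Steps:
$z = 12$ ($z = - 2 \frac{-4 - 5}{2 + \left(6 - 5\right) \left(3 + 4\right)} \left(4 + 2\right) = - 2 - \frac{9}{2 + 1 \cdot 7} \cdot 6 = - 2 - \frac{9}{2 + 7} \cdot 6 = - 2 - \frac{9}{9} \cdot 6 = - 2 \left(-9\right) \frac{1}{9} \cdot 6 = - 2 \left(\left(-1\right) 6\right) = \left(-2\right) \left(-6\right) = 12$)
$- 36 z \left(-23\right) = \left(-36\right) 12 \left(-23\right) = \left(-432\right) \left(-23\right) = 9936$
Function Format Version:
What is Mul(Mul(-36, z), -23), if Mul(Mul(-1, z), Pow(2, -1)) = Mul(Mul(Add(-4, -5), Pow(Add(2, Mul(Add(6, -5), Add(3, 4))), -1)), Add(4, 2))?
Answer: 9936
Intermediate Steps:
z = 12 (z = Mul(-2, Mul(Mul(Add(-4, -5), Pow(Add(2, Mul(Add(6, -5), Add(3, 4))), -1)), Add(4, 2))) = Mul(-2, Mul(Mul(-9, Pow(Add(2, Mul(1, 7)), -1)), 6)) = Mul(-2, Mul(Mul(-9, Pow(Add(2, 7), -1)), 6)) = Mul(-2, Mul(Mul(-9, Pow(9, -1)), 6)) = Mul(-2, Mul(Mul(-9, Rational(1, 9)), 6)) = Mul(-2, Mul(-1, 6)) = Mul(-2, -6) = 12)
Mul(Mul(-36, z), -23) = Mul(Mul(-36, 12), -23) = Mul(-432, -23) = 9936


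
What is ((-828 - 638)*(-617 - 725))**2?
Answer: 3870552586384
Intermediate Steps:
((-828 - 638)*(-617 - 725))**2 = (-1466*(-1342))**2 = 1967372**2 = 3870552586384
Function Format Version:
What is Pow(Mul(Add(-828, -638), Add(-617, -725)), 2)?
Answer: 3870552586384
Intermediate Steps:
Pow(Mul(Add(-828, -638), Add(-617, -725)), 2) = Pow(Mul(-1466, -1342), 2) = Pow(1967372, 2) = 3870552586384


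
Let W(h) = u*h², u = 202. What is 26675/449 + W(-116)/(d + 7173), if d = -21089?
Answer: -212305747/1562071 ≈ -135.91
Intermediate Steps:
W(h) = 202*h²
26675/449 + W(-116)/(d + 7173) = 26675/449 + (202*(-116)²)/(-21089 + 7173) = 26675*(1/449) + (202*13456)/(-13916) = 26675/449 + 2718112*(-1/13916) = 26675/449 - 679528/3479 = -212305747/1562071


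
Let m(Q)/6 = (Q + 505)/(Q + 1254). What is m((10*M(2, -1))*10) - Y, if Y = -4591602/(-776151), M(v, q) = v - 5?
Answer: -63439307/13712001 ≈ -4.6266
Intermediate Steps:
M(v, q) = -5 + v
Y = 510178/86239 (Y = -4591602*(-1/776151) = 510178/86239 ≈ 5.9159)
m(Q) = 6*(505 + Q)/(1254 + Q) (m(Q) = 6*((Q + 505)/(Q + 1254)) = 6*((505 + Q)/(1254 + Q)) = 6*(505 + Q)/(1254 + Q))
m((10*M(2, -1))*10) - Y = 6*(505 + (10*(-5 + 2))*10)/(1254 + (10*(-5 + 2))*10) - 1*510178/86239 = 6*(505 + (10*(-3))*10)/(1254 + (10*(-3))*10) - 510178/86239 = 6*(505 - 30*10)/(1254 - 30*10) - 510178/86239 = 6*(505 - 300)/(1254 - 300) - 510178/86239 = 6*205/954 - 510178/86239 = 6*(1/954)*205 - 510178/86239 = 205/159 - 510178/86239 = -63439307/13712001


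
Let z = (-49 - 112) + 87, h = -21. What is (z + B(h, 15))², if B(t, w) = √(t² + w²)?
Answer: 6142 - 444*√74 ≈ 2322.6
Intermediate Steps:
z = -74 (z = -161 + 87 = -74)
(z + B(h, 15))² = (-74 + √((-21)² + 15²))² = (-74 + √(441 + 225))² = (-74 + √666)² = (-74 + 3*√74)²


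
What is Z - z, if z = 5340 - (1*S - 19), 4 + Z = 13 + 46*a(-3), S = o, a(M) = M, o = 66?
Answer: -5422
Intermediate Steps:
S = 66
Z = -129 (Z = -4 + (13 + 46*(-3)) = -4 + (13 - 138) = -4 - 125 = -129)
z = 5293 (z = 5340 - (1*66 - 19) = 5340 - (66 - 19) = 5340 - 1*47 = 5340 - 47 = 5293)
Z - z = -129 - 1*5293 = -129 - 5293 = -5422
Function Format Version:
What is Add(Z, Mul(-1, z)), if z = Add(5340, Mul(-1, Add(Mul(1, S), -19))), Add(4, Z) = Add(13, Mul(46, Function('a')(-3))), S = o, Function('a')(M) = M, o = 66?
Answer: -5422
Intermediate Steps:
S = 66
Z = -129 (Z = Add(-4, Add(13, Mul(46, -3))) = Add(-4, Add(13, -138)) = Add(-4, -125) = -129)
z = 5293 (z = Add(5340, Mul(-1, Add(Mul(1, 66), -19))) = Add(5340, Mul(-1, Add(66, -19))) = Add(5340, Mul(-1, 47)) = Add(5340, -47) = 5293)
Add(Z, Mul(-1, z)) = Add(-129, Mul(-1, 5293)) = Add(-129, -5293) = -5422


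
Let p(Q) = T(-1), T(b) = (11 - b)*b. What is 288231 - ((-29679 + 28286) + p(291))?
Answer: 289636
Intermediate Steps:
T(b) = b*(11 - b)
p(Q) = -12 (p(Q) = -(11 - 1*(-1)) = -(11 + 1) = -1*12 = -12)
288231 - ((-29679 + 28286) + p(291)) = 288231 - ((-29679 + 28286) - 12) = 288231 - (-1393 - 12) = 288231 - 1*(-1405) = 288231 + 1405 = 289636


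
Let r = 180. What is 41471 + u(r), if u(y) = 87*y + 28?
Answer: 57159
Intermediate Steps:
u(y) = 28 + 87*y
41471 + u(r) = 41471 + (28 + 87*180) = 41471 + (28 + 15660) = 41471 + 15688 = 57159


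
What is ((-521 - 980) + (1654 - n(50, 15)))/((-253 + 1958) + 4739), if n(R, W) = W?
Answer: 23/1074 ≈ 0.021415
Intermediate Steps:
((-521 - 980) + (1654 - n(50, 15)))/((-253 + 1958) + 4739) = ((-521 - 980) + (1654 - 1*15))/((-253 + 1958) + 4739) = (-1501 + (1654 - 15))/(1705 + 4739) = (-1501 + 1639)/6444 = 138*(1/6444) = 23/1074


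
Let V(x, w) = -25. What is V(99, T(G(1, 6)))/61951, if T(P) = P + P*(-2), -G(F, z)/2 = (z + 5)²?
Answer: -25/61951 ≈ -0.00040354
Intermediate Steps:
G(F, z) = -2*(5 + z)² (G(F, z) = -2*(z + 5)² = -2*(5 + z)²)
T(P) = -P (T(P) = P - 2*P = -P)
V(99, T(G(1, 6)))/61951 = -25/61951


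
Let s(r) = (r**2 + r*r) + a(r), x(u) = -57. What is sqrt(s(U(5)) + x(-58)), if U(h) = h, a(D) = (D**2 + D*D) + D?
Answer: 4*sqrt(3) ≈ 6.9282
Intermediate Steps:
a(D) = D + 2*D**2 (a(D) = (D**2 + D**2) + D = 2*D**2 + D = D + 2*D**2)
s(r) = 2*r**2 + r*(1 + 2*r) (s(r) = (r**2 + r*r) + r*(1 + 2*r) = (r**2 + r**2) + r*(1 + 2*r) = 2*r**2 + r*(1 + 2*r))
sqrt(s(U(5)) + x(-58)) = sqrt(5*(1 + 4*5) - 57) = sqrt(5*(1 + 20) - 57) = sqrt(5*21 - 57) = sqrt(105 - 57) = sqrt(48) = 4*sqrt(3)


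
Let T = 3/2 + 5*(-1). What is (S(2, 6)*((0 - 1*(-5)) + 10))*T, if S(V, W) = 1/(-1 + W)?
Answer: -21/2 ≈ -10.500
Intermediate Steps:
T = -7/2 (T = 3*(½) - 5 = 3/2 - 5 = -7/2 ≈ -3.5000)
(S(2, 6)*((0 - 1*(-5)) + 10))*T = (((0 - 1*(-5)) + 10)/(-1 + 6))*(-7/2) = (((0 + 5) + 10)/5)*(-7/2) = ((5 + 10)/5)*(-7/2) = ((⅕)*15)*(-7/2) = 3*(-7/2) = -21/2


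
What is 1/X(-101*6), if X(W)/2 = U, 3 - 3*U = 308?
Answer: -3/610 ≈ -0.0049180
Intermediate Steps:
U = -305/3 (U = 1 - ⅓*308 = 1 - 308/3 = -305/3 ≈ -101.67)
X(W) = -610/3 (X(W) = 2*(-305/3) = -610/3)
1/X(-101*6) = 1/(-610/3) = -3/610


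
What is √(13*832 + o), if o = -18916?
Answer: 90*I ≈ 90.0*I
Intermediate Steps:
√(13*832 + o) = √(13*832 - 18916) = √(10816 - 18916) = √(-8100) = 90*I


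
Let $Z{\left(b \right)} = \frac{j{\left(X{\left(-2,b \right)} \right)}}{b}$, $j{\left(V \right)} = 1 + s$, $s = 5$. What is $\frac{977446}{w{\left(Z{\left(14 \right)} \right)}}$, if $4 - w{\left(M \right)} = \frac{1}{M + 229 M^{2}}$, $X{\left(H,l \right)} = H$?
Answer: $\frac{2035042572}{8279} \approx 2.4581 \cdot 10^{5}$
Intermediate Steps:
$j{\left(V \right)} = 6$ ($j{\left(V \right)} = 1 + 5 = 6$)
$Z{\left(b \right)} = \frac{6}{b}$
$w{\left(M \right)} = 4 - \frac{1}{M + 229 M^{2}}$
$\frac{977446}{w{\left(Z{\left(14 \right)} \right)}} = \frac{977446}{\frac{1}{6 \cdot \frac{1}{14}} \frac{1}{1 + 229 \cdot \frac{6}{14}} \left(-1 + 4 \cdot \frac{6}{14} + 916 \left(\frac{6}{14}\right)^{2}\right)} = \frac{977446}{\frac{1}{6 \cdot \frac{1}{14}} \frac{1}{1 + 229 \cdot 6 \cdot \frac{1}{14}} \left(-1 + 4 \cdot 6 \cdot \frac{1}{14} + 916 \left(6 \cdot \frac{1}{14}\right)^{2}\right)} = \frac{977446}{\frac{1}{\frac{3}{7}} \frac{1}{1 + 229 \cdot \frac{3}{7}} \left(-1 + 4 \cdot \frac{3}{7} + 916 \left(\frac{3}{7}\right)^{2}\right)} = \frac{977446}{\frac{7}{3} \frac{1}{1 + \frac{687}{7}} \left(-1 + \frac{12}{7} + 916 \cdot \frac{9}{49}\right)} = \frac{977446}{\frac{7}{3} \frac{1}{\frac{694}{7}} \left(-1 + \frac{12}{7} + \frac{8244}{49}\right)} = \frac{977446}{\frac{7}{3} \cdot \frac{7}{694} \cdot \frac{8279}{49}} = \frac{977446}{\frac{8279}{2082}} = 977446 \cdot \frac{2082}{8279} = \frac{2035042572}{8279}$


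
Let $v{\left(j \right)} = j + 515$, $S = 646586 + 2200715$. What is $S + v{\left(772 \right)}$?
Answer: $2848588$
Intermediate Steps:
$S = 2847301$
$v{\left(j \right)} = 515 + j$
$S + v{\left(772 \right)} = 2847301 + \left(515 + 772\right) = 2847301 + 1287 = 2848588$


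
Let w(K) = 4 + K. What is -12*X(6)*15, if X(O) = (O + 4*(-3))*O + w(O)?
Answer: 4680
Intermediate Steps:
X(O) = 4 + O + O*(-12 + O) (X(O) = (O + 4*(-3))*O + (4 + O) = (O - 12)*O + (4 + O) = (-12 + O)*O + (4 + O) = O*(-12 + O) + (4 + O) = 4 + O + O*(-12 + O))
-12*X(6)*15 = -12*(4 + 6**2 - 11*6)*15 = -12*(4 + 36 - 66)*15 = -12*(-26)*15 = 312*15 = 4680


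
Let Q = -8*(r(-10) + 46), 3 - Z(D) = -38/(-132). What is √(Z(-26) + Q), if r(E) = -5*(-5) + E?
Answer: I*√2113914/66 ≈ 22.029*I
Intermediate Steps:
r(E) = 25 + E
Z(D) = 179/66 (Z(D) = 3 - (-38)/(-132) = 3 - (-38)*(-1)/132 = 3 - 1*19/66 = 3 - 19/66 = 179/66)
Q = -488 (Q = -8*((25 - 10) + 46) = -8*(15 + 46) = -8*61 = -488)
√(Z(-26) + Q) = √(179/66 - 488) = √(-32029/66) = I*√2113914/66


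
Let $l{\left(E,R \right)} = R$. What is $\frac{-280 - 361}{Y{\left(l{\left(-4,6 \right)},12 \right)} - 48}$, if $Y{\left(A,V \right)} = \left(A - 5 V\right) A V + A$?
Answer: $\frac{641}{3930} \approx 0.1631$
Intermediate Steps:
$Y{\left(A,V \right)} = A + A V \left(A - 5 V\right)$ ($Y{\left(A,V \right)} = A \left(A - 5 V\right) V + A = A V \left(A - 5 V\right) + A = A + A V \left(A - 5 V\right)$)
$\frac{-280 - 361}{Y{\left(l{\left(-4,6 \right)},12 \right)} - 48} = \frac{-280 - 361}{6 \left(1 - 5 \cdot 12^{2} + 6 \cdot 12\right) - 48} = - \frac{641}{6 \left(1 - 720 + 72\right) - 48} = - \frac{641}{6 \left(-647\right) - 48} = - \frac{641}{-3882 - 48} = - \frac{641}{-3930} = \left(-641\right) \left(- \frac{1}{3930}\right) = \frac{641}{3930}$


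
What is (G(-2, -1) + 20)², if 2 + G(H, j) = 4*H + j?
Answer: 81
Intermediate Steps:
G(H, j) = -2 + j + 4*H (G(H, j) = -2 + (4*H + j) = -2 + (j + 4*H) = -2 + j + 4*H)
(G(-2, -1) + 20)² = ((-2 - 1 + 4*(-2)) + 20)² = ((-2 - 1 - 8) + 20)² = (-11 + 20)² = 9² = 81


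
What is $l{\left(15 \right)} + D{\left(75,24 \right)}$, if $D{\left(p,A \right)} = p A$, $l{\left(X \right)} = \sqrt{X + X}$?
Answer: $1800 + \sqrt{30} \approx 1805.5$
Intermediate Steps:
$l{\left(X \right)} = \sqrt{2} \sqrt{X}$ ($l{\left(X \right)} = \sqrt{2 X} = \sqrt{2} \sqrt{X}$)
$D{\left(p,A \right)} = A p$
$l{\left(15 \right)} + D{\left(75,24 \right)} = \sqrt{2} \sqrt{15} + 24 \cdot 75 = \sqrt{30} + 1800 = 1800 + \sqrt{30}$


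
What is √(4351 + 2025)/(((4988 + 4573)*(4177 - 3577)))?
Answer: √1594/2868300 ≈ 1.3919e-5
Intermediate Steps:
√(4351 + 2025)/(((4988 + 4573)*(4177 - 3577))) = √6376/((9561*600)) = (2*√1594)/5736600 = (2*√1594)*(1/5736600) = √1594/2868300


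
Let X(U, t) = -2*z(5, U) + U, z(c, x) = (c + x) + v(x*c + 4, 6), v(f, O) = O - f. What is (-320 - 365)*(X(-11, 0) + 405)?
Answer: -200020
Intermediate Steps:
z(c, x) = 2 + c + x - c*x (z(c, x) = (c + x) + (6 - (x*c + 4)) = (c + x) + (6 - (c*x + 4)) = (c + x) + (6 - (4 + c*x)) = (c + x) + (6 + (-4 - c*x)) = (c + x) + (2 - c*x) = 2 + c + x - c*x)
X(U, t) = -14 + 9*U (X(U, t) = -2*(2 + 5 + U - 1*5*U) + U = -2*(2 + 5 + U - 5*U) + U = -2*(7 - 4*U) + U = (-14 + 8*U) + U = -14 + 9*U)
(-320 - 365)*(X(-11, 0) + 405) = (-320 - 365)*((-14 + 9*(-11)) + 405) = -685*((-14 - 99) + 405) = -685*(-113 + 405) = -685*292 = -200020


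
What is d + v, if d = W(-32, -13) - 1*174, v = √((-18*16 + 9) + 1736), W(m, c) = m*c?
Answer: 242 + √1457 ≈ 280.17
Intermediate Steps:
W(m, c) = c*m
v = √1457 (v = √((-288 + 9) + 1736) = √(-279 + 1736) = √1457 ≈ 38.171)
d = 242 (d = -13*(-32) - 1*174 = 416 - 174 = 242)
d + v = 242 + √1457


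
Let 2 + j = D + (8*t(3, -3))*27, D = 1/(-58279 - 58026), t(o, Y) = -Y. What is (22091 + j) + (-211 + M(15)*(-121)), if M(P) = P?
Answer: 2408792854/116305 ≈ 20711.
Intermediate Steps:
D = -1/116305 (D = 1/(-116305) = -1/116305 ≈ -8.5981e-6)
j = 75133029/116305 (j = -2 + (-1/116305 + (8*(-1*(-3)))*27) = -2 + (-1/116305 + (8*3)*27) = -2 + (-1/116305 + 24*27) = -2 + (-1/116305 + 648) = -2 + 75365639/116305 = 75133029/116305 ≈ 646.00)
(22091 + j) + (-211 + M(15)*(-121)) = (22091 + 75133029/116305) + (-211 + 15*(-121)) = 2644426784/116305 + (-211 - 1815) = 2644426784/116305 - 2026 = 2408792854/116305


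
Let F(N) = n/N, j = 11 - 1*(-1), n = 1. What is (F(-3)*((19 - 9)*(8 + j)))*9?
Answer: -600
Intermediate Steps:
j = 12 (j = 11 + 1 = 12)
F(N) = 1/N
(F(-3)*((19 - 9)*(8 + j)))*9 = (((19 - 9)*(8 + 12))/(-3))*9 = -10*20/3*9 = -⅓*200*9 = -200/3*9 = -600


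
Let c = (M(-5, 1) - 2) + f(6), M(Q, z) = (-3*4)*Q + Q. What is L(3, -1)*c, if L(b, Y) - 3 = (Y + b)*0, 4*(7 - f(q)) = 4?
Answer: 177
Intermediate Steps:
f(q) = 6 (f(q) = 7 - 1/4*4 = 7 - 1 = 6)
M(Q, z) = -11*Q (M(Q, z) = -12*Q + Q = -11*Q)
L(b, Y) = 3 (L(b, Y) = 3 + (Y + b)*0 = 3 + 0 = 3)
c = 59 (c = (-11*(-5) - 2) + 6 = (55 - 2) + 6 = 53 + 6 = 59)
L(3, -1)*c = 3*59 = 177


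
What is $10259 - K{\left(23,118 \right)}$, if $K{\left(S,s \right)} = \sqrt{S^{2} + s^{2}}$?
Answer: $10259 - \sqrt{14453} \approx 10139.0$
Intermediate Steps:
$10259 - K{\left(23,118 \right)} = 10259 - \sqrt{23^{2} + 118^{2}} = 10259 - \sqrt{529 + 13924} = 10259 - \sqrt{14453}$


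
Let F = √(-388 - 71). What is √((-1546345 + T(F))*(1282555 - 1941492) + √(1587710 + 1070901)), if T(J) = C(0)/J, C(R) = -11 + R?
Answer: √(9170495417385 + 9*√2658611 - 426371*I*√51)/3 ≈ 1.0094e+6 - 0.16758*I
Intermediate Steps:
F = 3*I*√51 (F = √(-459) = 3*I*√51 ≈ 21.424*I)
T(J) = -11/J (T(J) = (-11 + 0)/J = -11/J)
√((-1546345 + T(F))*(1282555 - 1941492) + √(1587710 + 1070901)) = √((-1546345 - 11*(-I*√51/153))*(1282555 - 1941492) + √(1587710 + 1070901)) = √((-1546345 - (-11)*I*√51/153)*(-658937) + √2658611) = √((-1546345 + 11*I*√51/153)*(-658937) + √2658611) = √((1018943935265 - 426371*I*√51/9) + √2658611) = √(1018943935265 + √2658611 - 426371*I*√51/9)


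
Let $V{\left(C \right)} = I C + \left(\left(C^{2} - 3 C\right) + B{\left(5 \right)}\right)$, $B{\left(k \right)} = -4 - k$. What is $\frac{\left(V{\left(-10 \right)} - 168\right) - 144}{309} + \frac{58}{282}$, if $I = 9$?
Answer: $- \frac{10220}{14523} \approx -0.70371$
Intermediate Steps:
$V{\left(C \right)} = -9 + C^{2} + 6 C$ ($V{\left(C \right)} = 9 C - \left(9 - C^{2} + 3 C\right) = -9 + C^{2} + 6 C$)
$\frac{\left(V{\left(-10 \right)} - 168\right) - 144}{309} + \frac{58}{282} = \frac{\left(\left(-9 + \left(-10\right)^{2} + 6 \left(-10\right)\right) - 168\right) - 144}{309} + \frac{58}{282} = \left(\left(\left(-9 + 100 - 60\right) - 168\right) - 144\right) \frac{1}{309} + 58 \cdot \frac{1}{282} = \left(\left(31 - 168\right) - 144\right) \frac{1}{309} + \frac{29}{141} = \left(-137 - 144\right) \frac{1}{309} + \frac{29}{141} = \left(-281\right) \frac{1}{309} + \frac{29}{141} = - \frac{281}{309} + \frac{29}{141} = - \frac{10220}{14523}$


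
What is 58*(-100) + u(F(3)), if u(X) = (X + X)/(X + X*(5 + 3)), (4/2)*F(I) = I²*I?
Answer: -52198/9 ≈ -5799.8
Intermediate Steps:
F(I) = I³/2 (F(I) = (I²*I)/2 = I³/2)
u(X) = 2/9 (u(X) = (2*X)/(X + X*8) = (2*X)/(X + 8*X) = (2*X)/((9*X)) = (2*X)*(1/(9*X)) = 2/9)
58*(-100) + u(F(3)) = 58*(-100) + 2/9 = -5800 + 2/9 = -52198/9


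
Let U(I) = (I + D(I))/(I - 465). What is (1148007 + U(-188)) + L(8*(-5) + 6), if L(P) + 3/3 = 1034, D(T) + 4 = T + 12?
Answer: 750323488/653 ≈ 1.1490e+6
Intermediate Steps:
D(T) = 8 + T (D(T) = -4 + (T + 12) = -4 + (12 + T) = 8 + T)
L(P) = 1033 (L(P) = -1 + 1034 = 1033)
U(I) = (8 + 2*I)/(-465 + I) (U(I) = (I + (8 + I))/(I - 465) = (8 + 2*I)/(-465 + I))
(1148007 + U(-188)) + L(8*(-5) + 6) = (1148007 + 2*(4 - 188)/(-465 - 188)) + 1033 = (1148007 + 2*(-184)/(-653)) + 1033 = (1148007 + 2*(-1/653)*(-184)) + 1033 = (1148007 + 368/653) + 1033 = 749648939/653 + 1033 = 750323488/653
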